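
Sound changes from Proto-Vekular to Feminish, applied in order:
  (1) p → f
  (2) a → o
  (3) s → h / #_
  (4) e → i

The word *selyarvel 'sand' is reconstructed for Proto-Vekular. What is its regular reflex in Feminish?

hilyorvil

Feminish: *selyarvel
  selyarvel (rule 1 does not apply)
  selyarvel → selyorvel   [vowel merger]
  selyorvel → helyorvel   [debuccalisation]
  helyorvel → hilyorvil   [vowel merger]
  giving Feminish hilyorvil.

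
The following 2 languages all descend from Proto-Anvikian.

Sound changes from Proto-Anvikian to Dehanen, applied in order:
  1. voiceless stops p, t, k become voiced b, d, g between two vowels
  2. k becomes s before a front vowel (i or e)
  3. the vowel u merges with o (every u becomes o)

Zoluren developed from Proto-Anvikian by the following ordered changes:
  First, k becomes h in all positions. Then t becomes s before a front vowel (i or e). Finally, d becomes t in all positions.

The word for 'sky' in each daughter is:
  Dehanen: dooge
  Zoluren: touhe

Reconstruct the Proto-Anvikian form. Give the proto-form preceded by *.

Position 3: Dehanen has o, Zoluren has u. Zoluren preserves u here (none of its changes turn any other segment into u), so the proto-segment is *u.
Position 1: Dehanen has d, Zoluren has t. Taking the neighbouring segments as reconstructed: Dehanen d can only go back to *d; Zoluren t could go back to *t or *d — the one source consistent with every daughter is *d.
Verify the candidate proto-form against each daughter:
Dehanen: *douke > douge > dooge  (by intervocalic voicing, vowel merger)
Zoluren: *douke
  douke → douhe   [unconditioned shift]
  douhe (rule 2 does not apply)
  douhe → touhe   [unconditioned shift]
  giving Zoluren touhe.
No other proto-form is consistent with every reflex, so the reconstruction is *douke.

*douke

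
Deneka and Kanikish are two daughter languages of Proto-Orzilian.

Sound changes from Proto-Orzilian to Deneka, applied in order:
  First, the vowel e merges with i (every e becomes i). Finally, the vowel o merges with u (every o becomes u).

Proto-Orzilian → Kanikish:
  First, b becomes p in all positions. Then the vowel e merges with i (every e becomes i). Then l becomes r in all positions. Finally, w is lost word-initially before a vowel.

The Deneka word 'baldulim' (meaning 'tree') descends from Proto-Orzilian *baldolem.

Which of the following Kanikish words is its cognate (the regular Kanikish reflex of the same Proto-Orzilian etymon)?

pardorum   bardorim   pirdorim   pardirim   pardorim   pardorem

Kanikish: start from *baldolem.
  rule 1 (unconditioned shift): baldolem → paldolem
  rule 2 (vowel merger): paldolem → paldolim
  rule 3 (unconditioned shift): paldolim → pardorim
  rule 4: no change — pardorim
  ⇒ Kanikish pardorim
Only 'pardorim' matches the regular Kanikish development of *baldolem.

pardorim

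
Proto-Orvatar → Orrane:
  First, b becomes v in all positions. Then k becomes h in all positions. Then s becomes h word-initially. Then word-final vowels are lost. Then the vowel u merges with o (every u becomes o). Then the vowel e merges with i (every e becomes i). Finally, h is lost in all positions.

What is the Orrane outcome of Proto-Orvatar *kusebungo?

osivong

Orrane: start from *kusebungo.
  rule 1 (unconditioned shift): kusebungo → kusevungo
  rule 2 (unconditioned shift): kusevungo → husevungo
  rule 3: no change — husevungo
  rule 4 (apocope): husevungo → husevung
  rule 5 (vowel merger): husevung → hosevong
  rule 6 (vowel merger): hosevong → hosivong
  rule 7 (h-loss): hosivong → osivong
  ⇒ Orrane osivong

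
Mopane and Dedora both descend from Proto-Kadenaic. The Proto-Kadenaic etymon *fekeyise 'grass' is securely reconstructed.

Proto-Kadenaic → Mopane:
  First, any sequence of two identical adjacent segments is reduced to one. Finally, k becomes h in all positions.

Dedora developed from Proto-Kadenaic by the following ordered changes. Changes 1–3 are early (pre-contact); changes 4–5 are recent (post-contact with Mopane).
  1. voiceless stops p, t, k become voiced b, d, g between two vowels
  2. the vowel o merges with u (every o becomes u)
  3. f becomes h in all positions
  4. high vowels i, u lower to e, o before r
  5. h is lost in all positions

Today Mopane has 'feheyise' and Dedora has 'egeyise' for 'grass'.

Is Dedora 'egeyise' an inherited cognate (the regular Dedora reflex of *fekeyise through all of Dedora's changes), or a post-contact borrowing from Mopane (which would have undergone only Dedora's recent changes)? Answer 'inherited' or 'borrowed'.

If inherited, *fekeyise would pass through all of Dedora's changes:
Dedora: start from *fekeyise.
  rule 1 (intervocalic voicing): fekeyise → fegeyise
  rule 2: no change — fegeyise
  rule 3 (unconditioned shift): fegeyise → hegeyise
  rule 4: no change — hegeyise
  rule 5 (h-loss): hegeyise → egeyise
  ⇒ Dedora egeyise
If borrowed from Mopane 'feheyise' after the early changes, it would undergo only the recent ones:
  rule 4 (pre-rhotic lowering): no change (feheyise)
  rule 5 (h-loss): feheyise → feeyise
  ⇒ as a loan: feeyise
Dedora 'egeyise' matches the inherited outcome exactly, so it is an inherited cognate, not a loan.

inherited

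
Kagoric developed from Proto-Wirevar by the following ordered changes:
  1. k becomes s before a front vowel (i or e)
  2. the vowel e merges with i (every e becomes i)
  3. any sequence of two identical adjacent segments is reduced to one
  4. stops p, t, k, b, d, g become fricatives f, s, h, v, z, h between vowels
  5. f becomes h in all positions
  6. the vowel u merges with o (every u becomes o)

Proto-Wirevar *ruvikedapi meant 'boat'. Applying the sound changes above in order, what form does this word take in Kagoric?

Kagoric: *ruvikedapi > ruvisedapi > ruvisidapi > ruvisizafi > ruvisizahi > rovisizahi  (by palatalisation, vowel merger, intervocalic lenition, unconditioned shift, vowel merger)

rovisizahi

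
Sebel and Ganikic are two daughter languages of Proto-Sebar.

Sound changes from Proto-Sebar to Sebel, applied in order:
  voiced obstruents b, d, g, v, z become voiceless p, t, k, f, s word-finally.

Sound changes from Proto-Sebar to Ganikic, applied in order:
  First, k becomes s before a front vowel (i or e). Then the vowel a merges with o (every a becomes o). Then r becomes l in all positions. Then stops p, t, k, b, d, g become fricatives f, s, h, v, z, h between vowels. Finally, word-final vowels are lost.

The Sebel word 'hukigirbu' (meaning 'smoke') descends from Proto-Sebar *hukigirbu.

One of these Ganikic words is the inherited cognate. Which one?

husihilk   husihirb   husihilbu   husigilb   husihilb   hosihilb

Ganikic: start from *hukigirbu.
  rule 1 (palatalisation): hukigirbu → husigirbu
  rule 2: no change — husigirbu
  rule 3 (unconditioned shift): husigirbu → husigilbu
  rule 4 (intervocalic lenition): husigilbu → husihilbu
  rule 5 (apocope): husihilbu → husihilb
  ⇒ Ganikic husihilb
Only 'husihilb' matches the regular Ganikic development of *hukigirbu.

husihilb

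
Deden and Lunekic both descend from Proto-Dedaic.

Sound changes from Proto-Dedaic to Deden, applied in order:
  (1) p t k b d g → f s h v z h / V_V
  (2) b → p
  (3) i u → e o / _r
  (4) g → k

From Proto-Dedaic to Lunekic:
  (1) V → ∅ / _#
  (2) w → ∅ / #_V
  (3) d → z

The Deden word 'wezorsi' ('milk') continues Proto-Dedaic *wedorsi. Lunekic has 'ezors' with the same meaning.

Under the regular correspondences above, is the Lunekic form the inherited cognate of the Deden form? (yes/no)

yes

Derive the expected Lunekic reflex of *wedorsi:
Lunekic: *wedorsi
  wedorsi → wedors   [apocope]
  wedors → edors   [glide loss]
  edors → ezors   [unconditioned shift]
  giving Lunekic ezors.
Lunekic 'ezors' matches the regular reflex exactly, so the pair is cognate.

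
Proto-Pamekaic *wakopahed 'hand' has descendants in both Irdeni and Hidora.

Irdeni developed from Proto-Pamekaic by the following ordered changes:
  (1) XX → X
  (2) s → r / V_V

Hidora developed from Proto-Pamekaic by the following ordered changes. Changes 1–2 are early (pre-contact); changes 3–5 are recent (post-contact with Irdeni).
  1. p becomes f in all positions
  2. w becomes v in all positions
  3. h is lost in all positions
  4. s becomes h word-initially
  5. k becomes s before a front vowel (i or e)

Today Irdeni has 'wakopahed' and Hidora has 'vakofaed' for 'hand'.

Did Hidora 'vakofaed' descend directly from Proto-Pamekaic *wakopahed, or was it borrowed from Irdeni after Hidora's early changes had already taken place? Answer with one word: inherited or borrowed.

If inherited, *wakopahed would pass through all of Hidora's changes:
Hidora: *wakopahed
  wakopahed → wakofahed   [unconditioned shift]
  wakofahed → vakofahed   [unconditioned shift]
  vakofahed → vakofaed   [h-loss]
  vakofaed (rule 4 does not apply)
  vakofaed (rule 5 does not apply)
  giving Hidora vakofaed.
If borrowed from Irdeni 'wakopahed' after the early changes, it would undergo only the recent ones:
  rule 3 (h-loss): wakopahed → wakopaed
  rule 4 (debuccalisation): no change (wakopaed)
  rule 5 (palatalisation): no change (wakopaed)
  ⇒ as a loan: wakopaed
Hidora 'vakofaed' matches the inherited outcome exactly, so it is an inherited cognate, not a loan.

inherited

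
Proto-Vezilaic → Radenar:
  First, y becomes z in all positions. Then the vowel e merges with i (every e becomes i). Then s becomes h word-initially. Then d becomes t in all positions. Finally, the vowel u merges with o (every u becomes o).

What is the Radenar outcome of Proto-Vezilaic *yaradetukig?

Radenar: *yaradetukig
  yaradetukig → zaradetukig   [unconditioned shift]
  zaradetukig → zaraditukig   [vowel merger]
  zaraditukig (rule 3 does not apply)
  zaraditukig → zaratitukig   [unconditioned shift]
  zaratitukig → zaratitokig   [vowel merger]
  giving Radenar zaratitokig.

zaratitokig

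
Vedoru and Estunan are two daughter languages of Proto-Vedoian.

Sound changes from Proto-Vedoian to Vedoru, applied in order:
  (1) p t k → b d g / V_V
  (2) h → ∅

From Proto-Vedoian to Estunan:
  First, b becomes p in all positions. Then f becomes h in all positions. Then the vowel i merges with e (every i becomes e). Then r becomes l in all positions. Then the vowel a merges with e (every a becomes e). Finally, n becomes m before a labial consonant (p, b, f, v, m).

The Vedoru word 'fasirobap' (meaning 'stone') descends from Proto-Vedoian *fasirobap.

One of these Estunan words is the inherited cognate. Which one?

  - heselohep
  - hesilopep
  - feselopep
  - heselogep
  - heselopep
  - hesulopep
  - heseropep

heselopep

Estunan: *fasirobap
  fasirobap → fasiropap   [unconditioned shift]
  fasiropap → hasiropap   [unconditioned shift]
  hasiropap → haseropap   [vowel merger]
  haseropap → haselopap   [unconditioned shift]
  haselopap → heselopep   [vowel merger]
  heselopep (rule 6 does not apply)
  giving Estunan heselopep.
Among the options, 'heselopep' alone shows every Estunan change applied in order.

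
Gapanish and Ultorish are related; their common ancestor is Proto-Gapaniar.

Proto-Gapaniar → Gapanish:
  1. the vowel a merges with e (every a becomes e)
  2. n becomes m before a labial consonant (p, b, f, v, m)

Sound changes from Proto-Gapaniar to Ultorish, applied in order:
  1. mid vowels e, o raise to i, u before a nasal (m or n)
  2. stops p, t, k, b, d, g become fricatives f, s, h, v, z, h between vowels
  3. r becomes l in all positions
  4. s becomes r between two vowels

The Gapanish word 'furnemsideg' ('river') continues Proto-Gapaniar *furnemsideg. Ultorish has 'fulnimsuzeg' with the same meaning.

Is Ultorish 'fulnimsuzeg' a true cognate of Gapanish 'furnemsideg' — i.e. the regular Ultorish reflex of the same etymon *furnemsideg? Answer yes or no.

Derive the expected Ultorish reflex of *furnemsideg:
Ultorish: start from *furnemsideg.
  rule 1 (pre-nasal raising): furnemsideg → furnimsideg
  rule 2 (intervocalic lenition): furnimsideg → furnimsizeg
  rule 3 (unconditioned shift): furnimsizeg → fulnimsizeg
  rule 4: no change — fulnimsizeg
  ⇒ Ultorish fulnimsizeg
The regular Ultorish reflex would be 'fulnimsizeg', but the attested form is 'fulnimsuzeg'. The correspondence is irregular, so they are not cognates (the Ultorish form has a different source).

no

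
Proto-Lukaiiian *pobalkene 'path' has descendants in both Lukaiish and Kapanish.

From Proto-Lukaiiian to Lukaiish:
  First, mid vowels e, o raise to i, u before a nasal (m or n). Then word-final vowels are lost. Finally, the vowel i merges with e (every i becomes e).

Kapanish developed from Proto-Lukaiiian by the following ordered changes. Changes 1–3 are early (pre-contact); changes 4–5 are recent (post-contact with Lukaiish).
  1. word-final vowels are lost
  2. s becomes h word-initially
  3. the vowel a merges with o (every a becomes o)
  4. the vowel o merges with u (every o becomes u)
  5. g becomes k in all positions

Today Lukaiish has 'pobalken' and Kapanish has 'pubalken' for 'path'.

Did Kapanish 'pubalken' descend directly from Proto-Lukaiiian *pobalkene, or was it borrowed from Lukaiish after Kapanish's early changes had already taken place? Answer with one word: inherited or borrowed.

borrowed

If inherited, *pobalkene would pass through all of Kapanish's changes:
Kapanish: *pobalkene > pobalken > pobolken > pubulken  (by apocope, vowel merger, vowel merger)
If borrowed from Lukaiish 'pobalken' after the early changes, it would undergo only the recent ones:
  rule 4 (vowel merger): pobalken → pubalken
  rule 5 (unconditioned shift): no change (pubalken)
  ⇒ as a loan: pubalken
Kapanish 'pubalken' matches the loan outcome 'pubalken', not the inherited 'pubulken' — it skipped the early Kapanish changes, so it was borrowed from Lukaiish.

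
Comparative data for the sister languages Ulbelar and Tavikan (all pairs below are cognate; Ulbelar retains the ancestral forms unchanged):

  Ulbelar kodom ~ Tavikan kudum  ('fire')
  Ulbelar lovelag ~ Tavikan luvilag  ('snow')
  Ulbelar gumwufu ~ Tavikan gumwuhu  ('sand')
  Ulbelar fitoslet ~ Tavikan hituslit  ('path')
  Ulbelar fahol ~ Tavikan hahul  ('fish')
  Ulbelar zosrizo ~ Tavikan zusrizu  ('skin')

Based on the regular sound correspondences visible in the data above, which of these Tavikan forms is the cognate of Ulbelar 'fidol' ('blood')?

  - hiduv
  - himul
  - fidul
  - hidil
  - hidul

fitoslet ~ hituslit — Ulbelar f corresponds to Tavikan h word-initially before a front vowel.
kodom ~ kudum, fitoslet ~ hituslit — Ulbelar o corresponds to Tavikan u after a consonant, before a consonant other than r, m, n, p, b, f, v.
Applying these to Ulbelar 'fidol':
  fidol → hidol   (f→h word-initially before a front vowel)
  hidol → hidul   (o→u after a consonant, before a consonant other than r, m, n, p, b, f, v)
So the Tavikan cognate is 'hidul'.

hidul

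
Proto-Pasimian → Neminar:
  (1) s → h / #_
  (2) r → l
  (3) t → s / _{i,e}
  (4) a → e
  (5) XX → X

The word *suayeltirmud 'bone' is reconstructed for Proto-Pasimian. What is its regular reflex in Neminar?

Neminar: *suayeltirmud
  suayeltirmud → huayeltirmud   [debuccalisation]
  huayeltirmud → huayeltilmud   [unconditioned shift]
  huayeltilmud → huayelsilmud   [palatalisation]
  huayelsilmud → hueyelsilmud   [vowel merger]
  hueyelsilmud (rule 5 does not apply)
  giving Neminar hueyelsilmud.

hueyelsilmud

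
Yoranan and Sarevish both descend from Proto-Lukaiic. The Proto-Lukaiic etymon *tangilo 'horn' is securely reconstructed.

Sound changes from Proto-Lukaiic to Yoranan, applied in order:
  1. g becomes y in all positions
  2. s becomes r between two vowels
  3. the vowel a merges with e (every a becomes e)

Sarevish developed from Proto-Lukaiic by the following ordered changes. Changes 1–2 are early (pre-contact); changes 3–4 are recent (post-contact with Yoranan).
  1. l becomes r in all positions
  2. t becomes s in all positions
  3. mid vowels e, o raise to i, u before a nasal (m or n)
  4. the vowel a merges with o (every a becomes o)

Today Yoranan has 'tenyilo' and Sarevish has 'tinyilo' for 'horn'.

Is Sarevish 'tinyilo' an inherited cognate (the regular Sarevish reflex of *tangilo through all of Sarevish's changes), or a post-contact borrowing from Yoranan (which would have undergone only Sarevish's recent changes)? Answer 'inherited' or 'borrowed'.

borrowed

If inherited, *tangilo would pass through all of Sarevish's changes:
Sarevish: *tangilo
  tangilo → tangiro   [unconditioned shift]
  tangiro → sangiro   [unconditioned shift]
  sangiro (rule 3 does not apply)
  sangiro → songiro   [vowel merger]
  giving Sarevish songiro.
If borrowed from Yoranan 'tenyilo' after the early changes, it would undergo only the recent ones:
  rule 3 (pre-nasal raising): tenyilo → tinyilo
  rule 4 (vowel merger): no change (tinyilo)
  ⇒ as a loan: tinyilo
Sarevish 'tinyilo' matches the loan outcome 'tinyilo', not the inherited 'songiro' — it skipped the early Sarevish changes, so it was borrowed from Yoranan.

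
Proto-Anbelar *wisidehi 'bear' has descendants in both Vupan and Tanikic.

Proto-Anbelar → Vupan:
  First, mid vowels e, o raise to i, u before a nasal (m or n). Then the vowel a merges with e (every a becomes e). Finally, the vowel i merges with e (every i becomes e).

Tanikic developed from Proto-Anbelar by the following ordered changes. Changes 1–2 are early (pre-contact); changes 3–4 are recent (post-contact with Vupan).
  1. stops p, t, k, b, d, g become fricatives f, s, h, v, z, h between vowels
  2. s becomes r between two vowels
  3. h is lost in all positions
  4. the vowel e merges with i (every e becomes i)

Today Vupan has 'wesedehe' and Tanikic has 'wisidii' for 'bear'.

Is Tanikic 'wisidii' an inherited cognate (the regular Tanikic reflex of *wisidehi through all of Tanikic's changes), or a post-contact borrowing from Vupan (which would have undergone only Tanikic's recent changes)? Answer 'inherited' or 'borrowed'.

borrowed

If inherited, *wisidehi would pass through all of Tanikic's changes:
Tanikic: start from *wisidehi.
  rule 1 (intervocalic lenition): wisidehi → wisizehi
  rule 2 (rhotacism): wisizehi → wirizehi
  rule 3 (h-loss): wirizehi → wirizei
  rule 4 (vowel merger): wirizei → wirizii
  ⇒ Tanikic wirizii
If borrowed from Vupan 'wesedehe' after the early changes, it would undergo only the recent ones:
  rule 3 (h-loss): wesedehe → wesedee
  rule 4 (vowel merger): wesedee → wisidii
  ⇒ as a loan: wisidii
Tanikic 'wisidii' matches the loan outcome 'wisidii', not the inherited 'wirizii' — it skipped the early Tanikic changes, so it was borrowed from Vupan.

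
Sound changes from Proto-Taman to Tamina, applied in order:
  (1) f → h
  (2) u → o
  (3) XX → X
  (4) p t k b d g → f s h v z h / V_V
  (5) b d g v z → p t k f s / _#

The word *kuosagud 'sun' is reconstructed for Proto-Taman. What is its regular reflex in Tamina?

kosahot

Tamina: *kuosagud
  kuosagud (rule 1 does not apply)
  kuosagud → koosagod   [vowel merger]
  koosagod → kosagod   [degemination]
  kosagod → kosahod   [intervocalic lenition]
  kosahod → kosahot   [final devoicing]
  giving Tamina kosahot.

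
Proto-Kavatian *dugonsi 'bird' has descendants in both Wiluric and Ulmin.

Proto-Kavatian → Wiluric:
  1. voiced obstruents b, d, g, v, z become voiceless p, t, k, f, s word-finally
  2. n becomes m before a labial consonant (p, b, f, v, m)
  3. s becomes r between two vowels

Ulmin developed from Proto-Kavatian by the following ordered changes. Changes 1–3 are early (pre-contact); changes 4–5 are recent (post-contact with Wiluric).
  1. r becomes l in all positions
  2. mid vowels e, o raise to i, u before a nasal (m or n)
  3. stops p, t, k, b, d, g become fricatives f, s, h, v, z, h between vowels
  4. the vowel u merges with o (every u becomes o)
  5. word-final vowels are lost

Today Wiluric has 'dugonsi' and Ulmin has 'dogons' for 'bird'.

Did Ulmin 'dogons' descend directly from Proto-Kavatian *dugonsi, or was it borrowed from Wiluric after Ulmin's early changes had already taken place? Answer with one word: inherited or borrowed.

borrowed

If inherited, *dugonsi would pass through all of Ulmin's changes:
Ulmin: start from *dugonsi.
  rule 1: no change — dugonsi
  rule 2 (pre-nasal raising): dugonsi → dugunsi
  rule 3 (intervocalic lenition): dugunsi → duhunsi
  rule 4 (vowel merger): duhunsi → dohonsi
  rule 5 (apocope): dohonsi → dohons
  ⇒ Ulmin dohons
If borrowed from Wiluric 'dugonsi' after the early changes, it would undergo only the recent ones:
  rule 4 (vowel merger): dugonsi → dogonsi
  rule 5 (apocope): dogonsi → dogons
  ⇒ as a loan: dogons
Ulmin 'dogons' matches the loan outcome 'dogons', not the inherited 'dohons' — it skipped the early Ulmin changes, so it was borrowed from Wiluric.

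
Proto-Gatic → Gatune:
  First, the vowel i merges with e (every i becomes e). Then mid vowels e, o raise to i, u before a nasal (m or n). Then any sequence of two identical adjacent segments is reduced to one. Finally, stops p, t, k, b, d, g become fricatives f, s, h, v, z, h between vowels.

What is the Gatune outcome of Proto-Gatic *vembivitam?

vimbevesam

Gatune: *vembivitam
  vembivitam → vembevetam   [vowel merger]
  vembevetam → vimbevetam   [pre-nasal raising]
  vimbevetam (rule 3 does not apply)
  vimbevetam → vimbevesam   [intervocalic lenition]
  giving Gatune vimbevesam.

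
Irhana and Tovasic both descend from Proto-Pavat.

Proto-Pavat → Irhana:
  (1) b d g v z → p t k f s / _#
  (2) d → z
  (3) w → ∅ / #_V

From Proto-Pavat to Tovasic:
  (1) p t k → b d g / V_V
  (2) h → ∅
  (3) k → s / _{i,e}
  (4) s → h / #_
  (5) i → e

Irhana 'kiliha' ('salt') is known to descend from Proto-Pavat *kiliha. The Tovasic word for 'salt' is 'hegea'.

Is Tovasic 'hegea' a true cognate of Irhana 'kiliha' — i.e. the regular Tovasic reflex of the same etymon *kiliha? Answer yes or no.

no

Derive the expected Tovasic reflex of *kiliha:
Tovasic: *kiliha > kilia > silia > hilia > helea  (by h-loss, palatalisation, debuccalisation, vowel merger)
The regular Tovasic reflex would be 'helea', but the attested form is 'hegea'. The correspondence is irregular, so they are not cognates (the Tovasic form has a different source).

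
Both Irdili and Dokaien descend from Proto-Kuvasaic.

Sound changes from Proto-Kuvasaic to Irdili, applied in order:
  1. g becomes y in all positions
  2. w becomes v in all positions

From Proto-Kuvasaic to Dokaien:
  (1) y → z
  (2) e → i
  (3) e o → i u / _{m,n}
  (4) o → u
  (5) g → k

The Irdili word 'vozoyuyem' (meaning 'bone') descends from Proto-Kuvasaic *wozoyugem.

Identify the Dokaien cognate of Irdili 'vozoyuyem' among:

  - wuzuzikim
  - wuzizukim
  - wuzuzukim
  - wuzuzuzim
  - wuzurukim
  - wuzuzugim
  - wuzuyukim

Dokaien: start from *wozoyugem.
  rule 1 (unconditioned shift): wozoyugem → wozozugem
  rule 2 (vowel merger): wozozugem → wozozugim
  rule 3: no change — wozozugim
  rule 4 (vowel merger): wozozugim → wuzuzugim
  rule 5 (unconditioned shift): wuzuzugim → wuzuzukim
  ⇒ Dokaien wuzuzukim
The other candidates each miss or misapply at least one Dokaien change.

wuzuzukim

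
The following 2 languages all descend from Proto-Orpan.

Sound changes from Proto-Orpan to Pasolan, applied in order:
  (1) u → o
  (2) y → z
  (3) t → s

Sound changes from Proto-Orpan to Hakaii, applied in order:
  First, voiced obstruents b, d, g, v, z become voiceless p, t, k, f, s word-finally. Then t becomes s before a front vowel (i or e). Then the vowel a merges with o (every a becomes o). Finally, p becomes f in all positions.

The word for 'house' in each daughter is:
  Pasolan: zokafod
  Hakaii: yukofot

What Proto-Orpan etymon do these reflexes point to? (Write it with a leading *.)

Position 1: Pasolan has z, Hakaii has y. Hakaii preserves y here (none of its changes turn any other segment into y), so the proto-segment is *y.
Position 7: Pasolan has d, Hakaii has t. Pasolan preserves d here (none of its changes turn any other segment into d), so the proto-segment is *d.
Position 4: Pasolan has a, Hakaii has o. Pasolan preserves a here (none of its changes turn any other segment into a), so the proto-segment is *a.
This points to *yukafod. Verify forward in each daughter:
Pasolan: *yukafod
  yukafod → yokafod   [vowel merger]
  yokafod → zokafod   [unconditioned shift]
  zokafod (rule 3 does not apply)
  giving Pasolan zokafod.
Hakaii: *yukafod > yukafot > yukofot  (by final devoicing, vowel merger)
No other proto-form is consistent with every reflex, so the reconstruction is *yukafod.

*yukafod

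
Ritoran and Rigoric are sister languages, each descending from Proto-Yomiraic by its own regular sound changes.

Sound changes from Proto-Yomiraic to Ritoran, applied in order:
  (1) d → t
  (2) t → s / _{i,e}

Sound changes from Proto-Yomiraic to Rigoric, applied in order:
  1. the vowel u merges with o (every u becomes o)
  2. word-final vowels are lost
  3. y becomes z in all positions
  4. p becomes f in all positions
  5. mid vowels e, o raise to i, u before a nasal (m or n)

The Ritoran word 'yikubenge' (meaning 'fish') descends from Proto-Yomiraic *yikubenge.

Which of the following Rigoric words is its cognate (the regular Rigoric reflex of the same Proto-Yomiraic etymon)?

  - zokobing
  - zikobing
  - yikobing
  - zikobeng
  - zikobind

zikobing

Rigoric: *yikubenge > yikobenge > yikobeng > zikobeng > zikobing  (by vowel merger, apocope, unconditioned shift, pre-nasal raising)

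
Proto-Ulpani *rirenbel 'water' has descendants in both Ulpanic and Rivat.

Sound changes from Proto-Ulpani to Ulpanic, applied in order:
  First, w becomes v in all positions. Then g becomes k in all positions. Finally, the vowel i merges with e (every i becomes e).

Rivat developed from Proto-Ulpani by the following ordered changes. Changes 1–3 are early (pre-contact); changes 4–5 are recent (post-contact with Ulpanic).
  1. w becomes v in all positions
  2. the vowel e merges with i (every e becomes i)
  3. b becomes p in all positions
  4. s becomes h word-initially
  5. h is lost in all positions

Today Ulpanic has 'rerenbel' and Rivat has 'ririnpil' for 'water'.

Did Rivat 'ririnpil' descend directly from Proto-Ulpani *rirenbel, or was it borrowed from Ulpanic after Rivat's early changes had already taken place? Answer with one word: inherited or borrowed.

inherited

If inherited, *rirenbel would pass through all of Rivat's changes:
Rivat: *rirenbel
  rirenbel (rule 1 does not apply)
  rirenbel → ririnbil   [vowel merger]
  ririnbil → ririnpil   [unconditioned shift]
  ririnpil (rule 4 does not apply)
  ririnpil (rule 5 does not apply)
  giving Rivat ririnpil.
If borrowed from Ulpanic 'rerenbel' after the early changes, it would undergo only the recent ones:
  rule 4 (debuccalisation): no change (rerenbel)
  rule 5 (h-loss): no change (rerenbel)
  ⇒ as a loan: rerenbel
Rivat 'ririnpil' matches the inherited outcome exactly, so it is an inherited cognate, not a loan.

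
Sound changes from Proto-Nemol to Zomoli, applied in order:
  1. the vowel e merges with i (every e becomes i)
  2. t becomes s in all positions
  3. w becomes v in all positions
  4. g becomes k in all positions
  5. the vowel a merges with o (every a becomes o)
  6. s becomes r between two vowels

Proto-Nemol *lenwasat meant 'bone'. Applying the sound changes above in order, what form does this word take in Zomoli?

Zomoli: *lenwasat
  lenwasat → linwasat   [vowel merger]
  linwasat → linwasas   [unconditioned shift]
  linwasas → linvasas   [unconditioned shift]
  linvasas (rule 4 does not apply)
  linvasas → linvosos   [vowel merger]
  linvosos → linvoros   [rhotacism]
  giving Zomoli linvoros.

linvoros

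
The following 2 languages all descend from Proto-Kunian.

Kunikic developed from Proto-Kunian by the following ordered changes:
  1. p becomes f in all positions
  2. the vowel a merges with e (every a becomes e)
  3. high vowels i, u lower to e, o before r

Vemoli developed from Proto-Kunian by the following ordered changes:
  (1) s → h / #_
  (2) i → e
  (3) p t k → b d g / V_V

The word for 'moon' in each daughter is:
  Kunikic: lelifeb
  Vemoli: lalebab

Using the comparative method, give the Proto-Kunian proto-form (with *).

Position 4: Kunikic has i, Vemoli has e. Kunikic preserves i here (none of its changes turn any other segment into i), so the proto-segment is *i.
Position 2: Kunikic has e, Vemoli has a. Vemoli preserves a here (none of its changes turn any other segment into a), so the proto-segment is *a.
Continuing position by position gives *lalipab; check it forward:
Kunikic: start from *lalipab.
  rule 1 (unconditioned shift): lalipab → lalifab
  rule 2 (vowel merger): lalifab → lelifeb
  rule 3: no change — lelifeb
  ⇒ Kunikic lelifeb
Vemoli: *lalipab > lalepab > lalebab  (by vowel merger, intervocalic voicing)
*lalipab is the unique common source.

*lalipab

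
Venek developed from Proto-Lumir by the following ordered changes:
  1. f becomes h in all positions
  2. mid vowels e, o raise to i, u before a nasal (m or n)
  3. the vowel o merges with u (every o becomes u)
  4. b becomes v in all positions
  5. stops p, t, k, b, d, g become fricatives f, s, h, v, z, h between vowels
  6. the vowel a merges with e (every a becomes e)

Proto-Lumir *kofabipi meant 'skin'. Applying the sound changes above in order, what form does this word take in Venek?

Venek: *kofabipi
  kofabipi → kohabipi   [unconditioned shift]
  kohabipi (rule 2 does not apply)
  kohabipi → kuhabipi   [vowel merger]
  kuhabipi → kuhavipi   [unconditioned shift]
  kuhavipi → kuhavifi   [intervocalic lenition]
  kuhavifi → kuhevifi   [vowel merger]
  giving Venek kuhevifi.

kuhevifi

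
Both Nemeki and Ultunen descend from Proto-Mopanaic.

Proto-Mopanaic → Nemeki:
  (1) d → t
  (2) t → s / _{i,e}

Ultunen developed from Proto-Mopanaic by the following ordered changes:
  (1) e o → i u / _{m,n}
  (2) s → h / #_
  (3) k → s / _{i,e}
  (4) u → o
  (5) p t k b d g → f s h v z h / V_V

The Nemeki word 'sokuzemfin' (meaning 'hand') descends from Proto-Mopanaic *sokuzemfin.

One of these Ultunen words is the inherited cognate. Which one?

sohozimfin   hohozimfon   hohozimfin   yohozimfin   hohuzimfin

Ultunen: *sokuzemfin > sokuzimfin > hokuzimfin > hokozimfin > hohozimfin  (by pre-nasal raising, debuccalisation, vowel merger, intervocalic lenition)
Among the options, 'hohozimfin' alone shows every Ultunen change applied in order.

hohozimfin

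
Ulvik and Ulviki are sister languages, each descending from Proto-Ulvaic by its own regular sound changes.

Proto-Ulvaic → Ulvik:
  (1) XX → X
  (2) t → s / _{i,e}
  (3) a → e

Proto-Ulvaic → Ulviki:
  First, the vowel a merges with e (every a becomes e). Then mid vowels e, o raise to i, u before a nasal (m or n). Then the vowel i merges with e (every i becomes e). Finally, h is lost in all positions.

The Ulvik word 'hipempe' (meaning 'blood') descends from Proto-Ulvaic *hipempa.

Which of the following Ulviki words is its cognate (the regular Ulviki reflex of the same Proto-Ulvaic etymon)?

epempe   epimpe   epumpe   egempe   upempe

Ulviki: *hipempa > hipempe > hipimpe > hepempe > epempe  (by vowel merger, pre-nasal raising, vowel merger, h-loss)

epempe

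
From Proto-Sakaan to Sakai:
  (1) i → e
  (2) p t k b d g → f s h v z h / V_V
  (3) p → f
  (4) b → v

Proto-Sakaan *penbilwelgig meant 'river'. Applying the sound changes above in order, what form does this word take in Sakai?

Sakai: start from *penbilwelgig.
  rule 1 (vowel merger): penbilwelgig → penbelwelgeg
  rule 2: no change — penbelwelgeg
  rule 3 (unconditioned shift): penbelwelgeg → fenbelwelgeg
  rule 4 (unconditioned shift): fenbelwelgeg → fenvelwelgeg
  ⇒ Sakai fenvelwelgeg

fenvelwelgeg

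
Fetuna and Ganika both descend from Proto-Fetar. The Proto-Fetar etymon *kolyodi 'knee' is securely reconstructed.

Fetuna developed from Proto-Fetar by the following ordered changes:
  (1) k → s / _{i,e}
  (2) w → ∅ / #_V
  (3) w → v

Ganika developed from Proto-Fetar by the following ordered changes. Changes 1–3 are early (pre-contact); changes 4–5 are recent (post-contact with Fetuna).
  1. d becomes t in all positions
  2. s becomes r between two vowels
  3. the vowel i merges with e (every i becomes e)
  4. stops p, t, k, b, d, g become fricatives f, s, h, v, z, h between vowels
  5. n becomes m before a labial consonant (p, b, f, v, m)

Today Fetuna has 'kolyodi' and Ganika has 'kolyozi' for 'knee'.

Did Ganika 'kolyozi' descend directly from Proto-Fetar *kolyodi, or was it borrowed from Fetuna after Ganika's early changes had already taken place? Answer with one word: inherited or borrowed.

borrowed

If inherited, *kolyodi would pass through all of Ganika's changes:
Ganika: *kolyodi > kolyoti > kolyote > kolyose  (by unconditioned shift, vowel merger, intervocalic lenition)
If borrowed from Fetuna 'kolyodi' after the early changes, it would undergo only the recent ones:
  rule 4 (intervocalic lenition): kolyodi → kolyozi
  rule 5 (nasal place assimilation): no change (kolyozi)
  ⇒ as a loan: kolyozi
Ganika 'kolyozi' matches the loan outcome 'kolyozi', not the inherited 'kolyose' — it skipped the early Ganika changes, so it was borrowed from Fetuna.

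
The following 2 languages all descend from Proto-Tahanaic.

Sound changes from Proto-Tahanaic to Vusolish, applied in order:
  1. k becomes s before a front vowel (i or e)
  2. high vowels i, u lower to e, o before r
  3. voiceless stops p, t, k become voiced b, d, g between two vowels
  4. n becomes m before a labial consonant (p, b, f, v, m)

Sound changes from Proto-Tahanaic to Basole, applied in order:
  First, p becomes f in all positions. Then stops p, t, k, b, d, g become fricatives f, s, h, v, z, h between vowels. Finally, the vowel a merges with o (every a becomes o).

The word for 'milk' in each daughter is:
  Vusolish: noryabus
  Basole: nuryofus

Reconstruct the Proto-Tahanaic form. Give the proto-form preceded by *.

Position 2: Vusolish has o, Basole has u. Basole preserves u here (none of its changes turn any other segment into u), so the proto-segment is *u.
Position 6: Vusolish has b, Basole has f. Taking the neighbouring segments as reconstructed: Vusolish b could go back to *p or *b; Basole f could go back to *p or *f — the one source consistent with every daughter is *p.
Position 5: Vusolish has a, Basole has o. Vusolish preserves a here (none of its changes turn any other segment into a), so the proto-segment is *a.
This points to *nuryapus. Verify forward in each daughter:
Vusolish: start from *nuryapus.
  rule 1: no change — nuryapus
  rule 2 (pre-rhotic lowering): nuryapus → noryapus
  rule 3 (intervocalic voicing): noryapus → noryabus
  rule 4: no change — noryabus
  ⇒ Vusolish noryabus
Basole: *nuryapus > nuryafus > nuryofus  (by unconditioned shift, vowel merger)
Only *nuryapus yields all of Vusolish noryabus, Basole nuryofus.

*nuryapus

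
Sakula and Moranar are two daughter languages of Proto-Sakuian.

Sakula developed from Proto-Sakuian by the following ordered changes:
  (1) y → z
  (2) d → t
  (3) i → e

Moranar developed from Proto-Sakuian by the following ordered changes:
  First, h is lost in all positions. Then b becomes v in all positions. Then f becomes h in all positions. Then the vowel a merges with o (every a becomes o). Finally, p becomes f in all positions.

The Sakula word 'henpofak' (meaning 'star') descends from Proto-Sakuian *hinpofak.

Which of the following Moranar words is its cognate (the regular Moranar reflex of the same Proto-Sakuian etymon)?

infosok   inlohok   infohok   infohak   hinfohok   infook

Moranar: *hinpofak > inpofak > inpohak > inpohok > infohok  (by h-loss, unconditioned shift, vowel merger, unconditioned shift)
The other candidates each miss or misapply at least one Moranar change.

infohok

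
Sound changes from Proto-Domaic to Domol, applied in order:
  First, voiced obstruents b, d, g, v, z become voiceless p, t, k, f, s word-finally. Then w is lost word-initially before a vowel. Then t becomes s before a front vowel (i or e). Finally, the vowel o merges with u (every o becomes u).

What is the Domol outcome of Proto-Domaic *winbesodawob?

inbesudawup

Domol: *winbesodawob > winbesodawop > inbesodawop > inbesudawup  (by final devoicing, glide loss, vowel merger)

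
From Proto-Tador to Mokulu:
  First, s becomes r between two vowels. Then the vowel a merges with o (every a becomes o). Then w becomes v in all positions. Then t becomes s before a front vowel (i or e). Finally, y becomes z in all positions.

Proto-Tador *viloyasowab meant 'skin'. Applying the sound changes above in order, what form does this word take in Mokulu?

Mokulu: start from *viloyasowab.
  rule 1 (rhotacism): viloyasowab → viloyarowab
  rule 2 (vowel merger): viloyarowab → viloyorowob
  rule 3 (unconditioned shift): viloyorowob → viloyorovob
  rule 4: no change — viloyorovob
  rule 5 (unconditioned shift): viloyorovob → vilozorovob
  ⇒ Mokulu vilozorovob

vilozorovob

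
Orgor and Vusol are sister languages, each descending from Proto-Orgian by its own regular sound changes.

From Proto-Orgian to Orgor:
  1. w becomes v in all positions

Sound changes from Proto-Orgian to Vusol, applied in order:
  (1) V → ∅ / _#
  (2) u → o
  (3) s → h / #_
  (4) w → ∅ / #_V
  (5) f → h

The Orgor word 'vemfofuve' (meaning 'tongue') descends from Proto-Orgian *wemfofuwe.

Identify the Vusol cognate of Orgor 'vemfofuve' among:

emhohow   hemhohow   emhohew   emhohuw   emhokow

Vusol: *wemfofuwe > wemfofuw > wemfofow > emfofow > emhohow  (by apocope, vowel merger, glide loss, unconditioned shift)
Among the options, 'emhohow' alone shows every Vusol change applied in order.

emhohow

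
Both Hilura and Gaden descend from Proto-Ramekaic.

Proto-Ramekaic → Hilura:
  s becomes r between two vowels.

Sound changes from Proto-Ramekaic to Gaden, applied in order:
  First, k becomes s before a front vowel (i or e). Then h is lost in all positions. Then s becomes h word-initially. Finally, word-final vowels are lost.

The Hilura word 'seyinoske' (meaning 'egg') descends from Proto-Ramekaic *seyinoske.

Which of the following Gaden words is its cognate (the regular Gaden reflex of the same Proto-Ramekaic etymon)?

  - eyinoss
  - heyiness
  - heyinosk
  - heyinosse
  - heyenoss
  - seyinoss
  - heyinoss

heyinoss

Gaden: *seyinoske
  seyinoske → seyinosse   [palatalisation]
  seyinosse (rule 2 does not apply)
  seyinosse → heyinosse   [debuccalisation]
  heyinosse → heyinoss   [apocope]
  giving Gaden heyinoss.
The other candidates each miss or misapply at least one Gaden change.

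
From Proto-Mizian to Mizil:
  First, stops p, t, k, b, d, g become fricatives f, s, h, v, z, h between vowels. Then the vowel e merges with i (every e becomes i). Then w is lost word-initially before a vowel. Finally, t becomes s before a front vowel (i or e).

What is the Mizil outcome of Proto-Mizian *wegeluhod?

Mizil: *wegeluhod > weheluhod > wihiluhod > ihiluhod  (by intervocalic lenition, vowel merger, glide loss)

ihiluhod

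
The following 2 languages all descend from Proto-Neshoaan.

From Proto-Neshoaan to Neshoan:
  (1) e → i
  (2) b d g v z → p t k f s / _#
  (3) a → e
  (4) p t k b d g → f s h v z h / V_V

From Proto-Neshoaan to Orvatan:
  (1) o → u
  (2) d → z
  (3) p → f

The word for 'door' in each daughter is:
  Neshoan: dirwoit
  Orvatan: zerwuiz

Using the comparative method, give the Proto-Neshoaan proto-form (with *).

Position 2: Neshoan has i, Orvatan has e. Orvatan preserves e here (none of its changes turn any other segment into e), so the proto-segment is *e.
Position 5: Neshoan has o, Orvatan has u. Neshoan preserves o here (none of its changes turn any other segment into o), so the proto-segment is *o.
Position 1: Neshoan has d, Orvatan has z. Neshoan preserves d here (none of its changes turn any other segment into d), so the proto-segment is *d.
This points to *derwoid. Verify forward in each daughter:
Neshoan: start from *derwoid.
  rule 1 (vowel merger): derwoid → dirwoid
  rule 2 (final devoicing): dirwoid → dirwoit
  rule 3: no change — dirwoit
  rule 4: no change — dirwoit
  ⇒ Neshoan dirwoit
Orvatan: *derwoid > derwuid > zerwuiz  (by vowel merger, unconditioned shift)
No other proto-form is consistent with every reflex, so the reconstruction is *derwoid.

*derwoid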